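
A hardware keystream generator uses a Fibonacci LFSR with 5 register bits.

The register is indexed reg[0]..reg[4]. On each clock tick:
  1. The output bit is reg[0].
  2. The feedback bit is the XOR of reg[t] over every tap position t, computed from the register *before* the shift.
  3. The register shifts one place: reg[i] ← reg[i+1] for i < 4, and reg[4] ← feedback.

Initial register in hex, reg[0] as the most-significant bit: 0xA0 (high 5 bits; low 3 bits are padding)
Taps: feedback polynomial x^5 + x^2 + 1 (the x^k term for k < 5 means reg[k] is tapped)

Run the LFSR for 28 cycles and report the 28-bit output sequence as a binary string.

1010000100101100111110001101

k : reg_k → out_k, fb_k
0: 10100 → 1, fb=0
1: 01000 → 0, fb=0
2: 10000 → 1, fb=1
3: 00001 → 0, fb=0
4: 00010 → 0, fb=0
5: 00100 → 0, fb=1
6: 01001 → 0, fb=0
7: 10010 → 1, fb=1
8: 00101 → 0, fb=1
9: 01011 → 0, fb=0
10: 10110 → 1, fb=0
11: 01100 → 0, fb=1
12: 11001 → 1, fb=1
13: 10011 → 1, fb=1
14: 00111 → 0, fb=1
15: 01111 → 0, fb=1
16: 11111 → 1, fb=0
17: 11110 → 1, fb=0
18: 11100 → 1, fb=0
19: 11000 → 1, fb=1
20: 10001 → 1, fb=1
21: 00011 → 0, fb=0
22: 00110 → 0, fb=1
23: 01101 → 0, fb=1
24: 11011 → 1, fb=1
25: 10111 → 1, fb=0
26: 01110 → 0, fb=1
27: 11101 → 1, fb=0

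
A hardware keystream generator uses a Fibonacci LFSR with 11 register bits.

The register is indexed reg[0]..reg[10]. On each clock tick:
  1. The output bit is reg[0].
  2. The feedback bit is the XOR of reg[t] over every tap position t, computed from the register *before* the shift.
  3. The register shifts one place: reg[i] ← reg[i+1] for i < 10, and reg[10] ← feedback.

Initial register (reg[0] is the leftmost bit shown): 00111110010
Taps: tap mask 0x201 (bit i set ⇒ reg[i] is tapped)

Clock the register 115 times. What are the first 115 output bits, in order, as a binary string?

0011111001010011000010000111111010100110010001011010000010010000000101111111110110011001110000111100101011001011101

step | reg (before) | out | fb
   0 | 00111110010 | 0 | 1
   1 | 01111100101 | 0 | 0
   2 | 11111001010 | 1 | 0
   3 | 11110010100 | 1 | 1
   4 | 11100101001 | 1 | 1
   5 | 11001010011 | 1 | 0
   6 | 10010100110 | 1 | 0
   7 | 00101001100 | 0 | 0
   8 | 01010011000 | 0 | 0
   9 | 10100110000 | 1 | 1
  10 | 01001100001 | 0 | 0
  11 | 10011000010 | 1 | 0
  12 | 00110000100 | 0 | 0
  13 | 01100001000 | 0 | 0
  14 | 11000010000 | 1 | 1
  15 | 10000100001 | 1 | 1
  16 | 00001000011 | 0 | 1
  17 | 00010000111 | 0 | 1
  18 | 00100001111 | 0 | 1
  19 | 01000011111 | 0 | 1
  20 | 10000111111 | 1 | 0
  21 | 00001111110 | 0 | 1
  22 | 00011111101 | 0 | 0
  23 | 00111111010 | 0 | 1
  24 | 01111110101 | 0 | 0
  25 | 11111101010 | 1 | 0
  26 | 11111010100 | 1 | 1
  27 | 11110101001 | 1 | 1
  28 | 11101010011 | 1 | 0
  29 | 11010100110 | 1 | 0
  30 | 10101001100 | 1 | 1
  31 | 01010011001 | 0 | 0
  32 | 10100110010 | 1 | 0
  33 | 01001100100 | 0 | 0
  34 | 10011001000 | 1 | 1
  35 | 00110010001 | 0 | 0
  36 | 01100100010 | 0 | 1
  37 | 11001000101 | 1 | 1
  38 | 10010001011 | 1 | 0
  39 | 00100010110 | 0 | 1
  40 | 01000101101 | 0 | 0
  41 | 10001011010 | 1 | 0
  42 | 00010110100 | 0 | 0
  43 | 00101101000 | 0 | 0
  44 | 01011010000 | 0 | 0
  45 | 10110100000 | 1 | 1
  46 | 01101000001 | 0 | 0
  47 | 11010000010 | 1 | 0
  48 | 10100000100 | 1 | 1
  49 | 01000001001 | 0 | 0
  50 | 10000010010 | 1 | 0
  51 | 00000100100 | 0 | 0
  52 | 00001001000 | 0 | 0
  53 | 00010010000 | 0 | 0
  54 | 00100100000 | 0 | 0
  55 | 01001000000 | 0 | 0
  56 | 10010000000 | 1 | 1
  57 | 00100000001 | 0 | 0
  58 | 01000000010 | 0 | 1
  59 | 10000000101 | 1 | 1
  60 | 00000001011 | 0 | 1
  61 | 00000010111 | 0 | 1
  62 | 00000101111 | 0 | 1
  63 | 00001011111 | 0 | 1
  64 | 00010111111 | 0 | 1
  65 | 00101111111 | 0 | 1
  66 | 01011111111 | 0 | 1
  67 | 10111111111 | 1 | 0
  68 | 01111111110 | 0 | 1
  69 | 11111111101 | 1 | 1
  70 | 11111111011 | 1 | 0
  71 | 11111110110 | 1 | 0
  72 | 11111101100 | 1 | 1
  73 | 11111011001 | 1 | 1
  74 | 11110110011 | 1 | 0
  75 | 11101100110 | 1 | 0
  76 | 11011001100 | 1 | 1
  77 | 10110011001 | 1 | 1
  78 | 01100110011 | 0 | 1
  79 | 11001100111 | 1 | 0
  80 | 10011001110 | 1 | 0
  81 | 00110011100 | 0 | 0
  82 | 01100111000 | 0 | 0
  83 | 11001110000 | 1 | 1
  84 | 10011100001 | 1 | 1
  85 | 00111000011 | 0 | 1
  86 | 01110000111 | 0 | 1
  87 | 11100001111 | 1 | 0
  88 | 11000011110 | 1 | 0
  89 | 10000111100 | 1 | 1
  90 | 00001111001 | 0 | 0
  91 | 00011110010 | 0 | 1
  92 | 00111100101 | 0 | 0
  93 | 01111001010 | 0 | 1
  94 | 11110010101 | 1 | 1
  95 | 11100101011 | 1 | 0
  96 | 11001010110 | 1 | 0
  97 | 10010101100 | 1 | 1
  98 | 00101011001 | 0 | 0
  99 | 01010110010 | 0 | 1
 100 | 10101100101 | 1 | 1
 101 | 01011001011 | 0 | 1
 102 | 10110010111 | 1 | 0
 103 | 01100101110 | 0 | 1
 104 | 11001011101 | 1 | 1
 105 | 10010111011 | 1 | 0
 106 | 00101110110 | 0 | 1
 107 | 01011101101 | 0 | 0
 108 | 10111011010 | 1 | 0
 109 | 01110110100 | 0 | 0
 110 | 11101101000 | 1 | 1
 111 | 11011010001 | 1 | 1
 112 | 10110100011 | 1 | 0
 113 | 01101000110 | 0 | 1
 114 | 11010001101 | 1 | 1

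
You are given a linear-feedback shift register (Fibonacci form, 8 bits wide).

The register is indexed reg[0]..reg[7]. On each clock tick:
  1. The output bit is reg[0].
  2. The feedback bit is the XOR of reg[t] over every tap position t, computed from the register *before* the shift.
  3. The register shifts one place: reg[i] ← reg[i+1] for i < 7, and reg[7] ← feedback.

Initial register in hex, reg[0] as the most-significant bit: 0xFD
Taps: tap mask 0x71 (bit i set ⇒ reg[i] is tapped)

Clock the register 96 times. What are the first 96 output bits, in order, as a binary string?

step | reg (before) | out | fb
   0 | 11111101 | 1 | 1
   1 | 11111011 | 1 | 1
   2 | 11110111 | 1 | 1
   3 | 11101111 | 1 | 0
   4 | 11011110 | 1 | 0
   5 | 10111100 | 1 | 1
   6 | 01111001 | 0 | 1
   7 | 11110011 | 1 | 0
   8 | 11100110 | 1 | 1
   9 | 11001101 | 1 | 1
  10 | 10011011 | 1 | 1
  11 | 00110111 | 0 | 0
  12 | 01101110 | 0 | 1
  13 | 11011101 | 1 | 1
  14 | 10111011 | 1 | 1
  15 | 01110111 | 0 | 0
  16 | 11101110 | 1 | 0
  17 | 11011100 | 1 | 1
  18 | 10111001 | 1 | 0
  19 | 01110010 | 0 | 1
  20 | 11100101 | 1 | 0
  21 | 11001010 | 1 | 1
  22 | 10010101 | 1 | 0
  23 | 00101010 | 0 | 0
  24 | 01010100 | 0 | 1
  25 | 10101001 | 1 | 0
  26 | 01010010 | 0 | 1
  27 | 10100101 | 1 | 0
  28 | 01001010 | 0 | 0
  29 | 10010100 | 1 | 0
  30 | 00101000 | 0 | 1
  31 | 01010001 | 0 | 0
  32 | 10100010 | 1 | 0
  33 | 01000100 | 0 | 1
  34 | 10001001 | 1 | 0
  35 | 00010010 | 0 | 1
  36 | 00100101 | 0 | 1
  37 | 01001011 | 0 | 0
  38 | 10010110 | 1 | 1
  39 | 00101101 | 0 | 0
  40 | 01011010 | 0 | 0
  41 | 10110100 | 1 | 0
  42 | 01101000 | 0 | 1
  43 | 11010001 | 1 | 1
  44 | 10100011 | 1 | 0
  45 | 01000110 | 0 | 0
  46 | 10001100 | 1 | 1
  47 | 00011001 | 0 | 1
  48 | 00110011 | 0 | 1
  49 | 01100111 | 0 | 0
  50 | 11001110 | 1 | 0
  51 | 10011100 | 1 | 1
  52 | 00111001 | 0 | 1
  53 | 01110011 | 0 | 1
  54 | 11100111 | 1 | 1
  55 | 11001111 | 1 | 0
  56 | 10011110 | 1 | 0
  57 | 00111100 | 0 | 0
  58 | 01111000 | 0 | 1
  59 | 11110001 | 1 | 1
  60 | 11100011 | 1 | 0
  61 | 11000110 | 1 | 1
  62 | 10001101 | 1 | 1
  63 | 00011011 | 0 | 0
  64 | 00110110 | 0 | 0
  65 | 01101100 | 0 | 0
  66 | 11011000 | 1 | 0
  67 | 10110000 | 1 | 1
  68 | 01100001 | 0 | 0
  69 | 11000010 | 1 | 0
  70 | 10000100 | 1 | 0
  71 | 00001000 | 0 | 1
  72 | 00010001 | 0 | 0
  73 | 00100010 | 0 | 1
  74 | 01000101 | 0 | 1
  75 | 10001011 | 1 | 1
  76 | 00010111 | 0 | 0
  77 | 00101110 | 0 | 1
  78 | 01011101 | 0 | 0
  79 | 10111010 | 1 | 1
  80 | 01110101 | 0 | 1
  81 | 11101011 | 1 | 1
  82 | 11010111 | 1 | 1
  83 | 10101111 | 1 | 0
  84 | 01011110 | 0 | 1
  85 | 10111101 | 1 | 1
  86 | 01111011 | 0 | 0
  87 | 11110110 | 1 | 1
  88 | 11101101 | 1 | 1
  89 | 11011011 | 1 | 1
  90 | 10110111 | 1 | 1
  91 | 01101111 | 0 | 1
  92 | 11011111 | 1 | 0
  93 | 10111110 | 1 | 0
  94 | 01111100 | 0 | 0
  95 | 11111000 | 1 | 0

111111011110011011101110010101001010001001011010001100111001111000110110000100010111010111101101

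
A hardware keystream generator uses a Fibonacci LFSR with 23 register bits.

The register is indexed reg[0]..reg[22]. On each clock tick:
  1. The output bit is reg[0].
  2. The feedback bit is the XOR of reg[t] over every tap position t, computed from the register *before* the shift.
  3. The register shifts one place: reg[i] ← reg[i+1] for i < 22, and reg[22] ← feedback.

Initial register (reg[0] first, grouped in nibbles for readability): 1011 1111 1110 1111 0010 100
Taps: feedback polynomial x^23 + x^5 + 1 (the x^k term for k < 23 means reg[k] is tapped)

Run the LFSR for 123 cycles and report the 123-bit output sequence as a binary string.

step | reg (before) | out | fb
   0 | 10111111111011110010100 | 1 | 0
   1 | 01111111110111100101000 | 0 | 1
   2 | 11111111101111001010001 | 1 | 0
   3 | 11111111011110010100010 | 1 | 0
   4 | 11111110111100101000100 | 1 | 0
   5 | 11111101111001010001000 | 1 | 0
   6 | 11111011110010100010000 | 1 | 1
   7 | 11110111100101000100001 | 1 | 0
   8 | 11101111001010001000010 | 1 | 0
   9 | 11011110010100010000100 | 1 | 0
  10 | 10111100101000100001000 | 1 | 0
  11 | 01111001010001000010000 | 0 | 0
  12 | 11110010100010000100000 | 1 | 1
  13 | 11100101000100001000001 | 1 | 0
  14 | 11001010001000010000010 | 1 | 1
  15 | 10010100010000100000101 | 1 | 0
  16 | 00101000100001000001010 | 0 | 0
  17 | 01010001000010000010100 | 0 | 0
  18 | 10100010000100000101000 | 1 | 1
  19 | 01000100001000001010001 | 0 | 1
  20 | 10001000010000010100011 | 1 | 1
  21 | 00010000100000101000111 | 0 | 0
  22 | 00100001000001010001110 | 0 | 0
  23 | 01000010000010100011100 | 0 | 0
  24 | 10000100000101000111000 | 1 | 0
  25 | 00001000001010001110000 | 0 | 0
  26 | 00010000010100011100000 | 0 | 0
  27 | 00100000101000111000000 | 0 | 0
  28 | 01000001010001110000000 | 0 | 0
  29 | 10000010100011100000000 | 1 | 1
  30 | 00000101000111000000001 | 0 | 1
  31 | 00001010001110000000011 | 0 | 0
  32 | 00010100011100000000110 | 0 | 1
  33 | 00101000111000000001101 | 0 | 0
  34 | 01010001110000000011010 | 0 | 0
  35 | 10100011100000000110100 | 1 | 1
  36 | 01000111000000001101001 | 0 | 1
  37 | 10001110000000011010011 | 1 | 0
  38 | 00011100000000110100110 | 0 | 1
  39 | 00111000000001101001101 | 0 | 0
  40 | 01110000000011010011010 | 0 | 0
  41 | 11100000000110100110100 | 1 | 1
  42 | 11000000001101001101001 | 1 | 1
  43 | 10000000011010011010011 | 1 | 1
  44 | 00000000110100110100111 | 0 | 0
  45 | 00000001101001101001110 | 0 | 0
  46 | 00000011010011010011100 | 0 | 0
  47 | 00000110100110100111000 | 0 | 1
  48 | 00001101001101001110001 | 0 | 1
  49 | 00011010011010011100011 | 0 | 0
  50 | 00110100110100111000110 | 0 | 1
  51 | 01101001101001110001101 | 0 | 0
  52 | 11010011010011100011010 | 1 | 1
  53 | 10100110100111000110101 | 1 | 0
  54 | 01001101001110001101010 | 0 | 1
  55 | 10011010011100011010101 | 1 | 1
  56 | 00110100111000110101011 | 0 | 1
  57 | 01101001110001101010111 | 0 | 0
  58 | 11010011100011010101110 | 1 | 1
  59 | 10100111000110101011101 | 1 | 0
  60 | 01001110001101010111010 | 0 | 1
  61 | 10011100011010101110101 | 1 | 0
  62 | 00111000110101011101010 | 0 | 0
  63 | 01110001101010111010100 | 0 | 0
  64 | 11100011010101110101000 | 1 | 1
  65 | 11000110101011101010001 | 1 | 0
  66 | 10001101010111010100010 | 1 | 0
  67 | 00011010101110101000100 | 0 | 0
  68 | 00110101011101010001000 | 0 | 1
  69 | 01101010111010100010001 | 0 | 0
  70 | 11010101110101000100010 | 1 | 0
  71 | 10101011101010001000100 | 1 | 1
  72 | 01010111010100010001001 | 0 | 1
  73 | 10101110101000100010011 | 1 | 0
  74 | 01011101010001000100110 | 0 | 1
  75 | 10111010100010001001101 | 1 | 1
  76 | 01110101000100010011011 | 0 | 1
  77 | 11101010001000100110111 | 1 | 1
  78 | 11010100010001001101111 | 1 | 0
  79 | 10101000100010011011110 | 1 | 1
  80 | 01010001000100110111101 | 0 | 0
  81 | 10100010001001101111010 | 1 | 1
  82 | 01000100010011011110101 | 0 | 1
  83 | 10001000100110111101011 | 1 | 1
  84 | 00010001001101111010111 | 0 | 0
  85 | 00100010011011110101110 | 0 | 0
  86 | 01000100110111101011100 | 0 | 1
  87 | 10001001101111010111001 | 1 | 1
  88 | 00010011011110101110011 | 0 | 0
  89 | 00100110111101011100110 | 0 | 1
  90 | 01001101111010111001101 | 0 | 1
  91 | 10011011110101110011011 | 1 | 1
  92 | 00110111101011100110111 | 0 | 1
  93 | 01101111010111001101111 | 0 | 1
  94 | 11011110101110011011111 | 1 | 0
  95 | 10111101011100110111110 | 1 | 0
  96 | 01111010111001101111100 | 0 | 0
  97 | 11110101110011011111000 | 1 | 0
  98 | 11101011100110111110000 | 1 | 1
  99 | 11010111001101111100001 | 1 | 0
 100 | 10101110011011111000010 | 1 | 0
 101 | 01011100110111110000100 | 0 | 1
 102 | 10111001101111100001001 | 1 | 1
 103 | 01110011011111000010011 | 0 | 0
 104 | 11100110111110000100110 | 1 | 0
 105 | 11001101111100001001100 | 1 | 0
 106 | 10011011111000010011000 | 1 | 1
 107 | 00110111110000100110001 | 0 | 1
 108 | 01101111100001001100011 | 0 | 1
 109 | 11011111000010011000111 | 1 | 0
 110 | 10111110000100110001110 | 1 | 0
 111 | 01111100001001100011100 | 0 | 1
 112 | 11111000010011000111001 | 1 | 1
 113 | 11110000100110001110011 | 1 | 1
 114 | 11100001001100011100111 | 1 | 1
 115 | 11000010011000111001111 | 1 | 1
 116 | 10000100110001110011111 | 1 | 0
 117 | 00001001100011100111110 | 0 | 0
 118 | 00010011000111001111100 | 0 | 0
 119 | 00100110001110011111000 | 0 | 1
 120 | 01001100011100111110001 | 0 | 1
 121 | 10011000111001111100011 | 1 | 1
 122 | 00110001110011111000111 | 0 | 0

101111111110111100101000100001000001010001110000000011010011010011100011010101110101000100010011011110101110011011111000010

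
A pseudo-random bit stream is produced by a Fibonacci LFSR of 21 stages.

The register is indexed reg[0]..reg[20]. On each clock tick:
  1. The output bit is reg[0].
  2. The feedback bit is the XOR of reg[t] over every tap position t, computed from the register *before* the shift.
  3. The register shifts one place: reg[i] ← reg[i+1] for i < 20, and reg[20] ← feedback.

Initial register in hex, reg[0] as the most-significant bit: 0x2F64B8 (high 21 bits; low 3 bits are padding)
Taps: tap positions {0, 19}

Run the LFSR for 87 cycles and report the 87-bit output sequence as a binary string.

step | reg (before) | out | fb
   0 | 001011110110010010111 | 0 | 1
   1 | 010111101100100101111 | 0 | 1
   2 | 101111011001001011111 | 1 | 0
   3 | 011110110010010111110 | 0 | 1
   4 | 111101100100101111101 | 1 | 1
   5 | 111011001001011111011 | 1 | 0
   6 | 110110010010111110110 | 1 | 0
   7 | 101100100101111101100 | 1 | 1
   8 | 011001001011111011001 | 0 | 0
   9 | 110010010111110110010 | 1 | 0
  10 | 100100101111101100100 | 1 | 1
  11 | 001001011111011001001 | 0 | 0
  12 | 010010111110110010010 | 0 | 1
  13 | 100101111101100100101 | 1 | 1
  14 | 001011111011001001011 | 0 | 1
  15 | 010111110110010010111 | 0 | 1
  16 | 101111101100100101111 | 1 | 0
  17 | 011111011001001011110 | 0 | 1
  18 | 111110110010010111101 | 1 | 1
  19 | 111101100100101111011 | 1 | 0
  20 | 111011001001011110110 | 1 | 0
  21 | 110110010010111101100 | 1 | 1
  22 | 101100100101111011001 | 1 | 1
  23 | 011001001011110110011 | 0 | 1
  24 | 110010010111101100111 | 1 | 0
  25 | 100100101111011001110 | 1 | 0
  26 | 001001011110110011100 | 0 | 0
  27 | 010010111101100111000 | 0 | 0
  28 | 100101111011001110000 | 1 | 1
  29 | 001011110110011100001 | 0 | 0
  30 | 010111101100111000010 | 0 | 1
  31 | 101111011001110000101 | 1 | 1
  32 | 011110110011100001011 | 0 | 1
  33 | 111101100111000010111 | 1 | 0
  34 | 111011001110000101110 | 1 | 0
  35 | 110110011100001011100 | 1 | 1
  36 | 101100111000010111001 | 1 | 1
  37 | 011001110000101110011 | 0 | 1
  38 | 110011100001011100111 | 1 | 0
  39 | 100111000010111001110 | 1 | 0
  40 | 001110000101110011100 | 0 | 0
  41 | 011100001011100111000 | 0 | 0
  42 | 111000010111001110000 | 1 | 1
  43 | 110000101110011100001 | 1 | 1
  44 | 100001011100111000011 | 1 | 0
  45 | 000010111001110000110 | 0 | 1
  46 | 000101110011100001101 | 0 | 0
  47 | 001011100111000011010 | 0 | 1
  48 | 010111001110000110101 | 0 | 0
  49 | 101110011100001101010 | 1 | 0
  50 | 011100111000011010100 | 0 | 0
  51 | 111001110000110101000 | 1 | 1
  52 | 110011100001101010001 | 1 | 1
  53 | 100111000011010100011 | 1 | 0
  54 | 001110000110101000110 | 0 | 1
  55 | 011100001101010001101 | 0 | 0
  56 | 111000011010100011010 | 1 | 0
  57 | 110000110101000110100 | 1 | 1
  58 | 100001101010001101001 | 1 | 1
  59 | 000011010100011010011 | 0 | 1
  60 | 000110101000110100111 | 0 | 1
  61 | 001101010001101001111 | 0 | 1
  62 | 011010100011010011111 | 0 | 1
  63 | 110101000110100111111 | 1 | 0
  64 | 101010001101001111110 | 1 | 0
  65 | 010100011010011111100 | 0 | 0
  66 | 101000110100111111000 | 1 | 1
  67 | 010001101001111110001 | 0 | 0
  68 | 100011010011111100010 | 1 | 0
  69 | 000110100111111000100 | 0 | 0
  70 | 001101001111110001000 | 0 | 0
  71 | 011010011111100010000 | 0 | 0
  72 | 110100111111000100000 | 1 | 1
  73 | 101001111110001000001 | 1 | 1
  74 | 010011111100010000011 | 0 | 1
  75 | 100111111000100000111 | 1 | 0
  76 | 001111110001000001110 | 0 | 1
  77 | 011111100010000011101 | 0 | 0
  78 | 111111000100000111010 | 1 | 0
  79 | 111110001000001110100 | 1 | 1
  80 | 111100010000011101001 | 1 | 1
  81 | 111000100000111010011 | 1 | 0
  82 | 110001000001110100110 | 1 | 0
  83 | 100010000011101001100 | 1 | 1
  84 | 000100000111010011001 | 0 | 0
  85 | 001000001110100110010 | 0 | 1
  86 | 010000011101001100101 | 0 | 0

001011110110010010111110110010010111101100111000010111001110000110101000110100111111000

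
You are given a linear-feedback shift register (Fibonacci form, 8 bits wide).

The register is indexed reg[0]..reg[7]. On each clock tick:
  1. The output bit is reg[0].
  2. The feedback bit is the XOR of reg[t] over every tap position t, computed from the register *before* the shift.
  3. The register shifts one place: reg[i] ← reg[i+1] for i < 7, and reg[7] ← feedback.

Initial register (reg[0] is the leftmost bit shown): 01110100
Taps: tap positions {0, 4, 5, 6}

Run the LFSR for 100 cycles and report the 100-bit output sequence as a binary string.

step | reg (before) | out | fb
   0 | 01110100 | 0 | 1
   1 | 11101001 | 1 | 0
   2 | 11010010 | 1 | 0
   3 | 10100100 | 1 | 0
   4 | 01001000 | 0 | 1
   5 | 10010001 | 1 | 1
   6 | 00100011 | 0 | 1
   7 | 01000111 | 0 | 0
   8 | 10001110 | 1 | 0
   9 | 00011100 | 0 | 0
  10 | 00111000 | 0 | 1
  11 | 01110001 | 0 | 0
  12 | 11100010 | 1 | 0
  13 | 11000100 | 1 | 0
  14 | 10001000 | 1 | 0
  15 | 00010000 | 0 | 0
  16 | 00100000 | 0 | 0
  17 | 01000000 | 0 | 0
  18 | 10000000 | 1 | 1
  19 | 00000001 | 0 | 0
  20 | 00000010 | 0 | 1
  21 | 00000101 | 0 | 1
  22 | 00001011 | 0 | 0
  23 | 00010110 | 0 | 0
  24 | 00101100 | 0 | 0
  25 | 01011000 | 0 | 1
  26 | 10110001 | 1 | 1
  27 | 01100011 | 0 | 1
  28 | 11000111 | 1 | 1
  29 | 10001111 | 1 | 0
  30 | 00011110 | 0 | 1
  31 | 00111101 | 0 | 0
  32 | 01111010 | 0 | 0
  33 | 11110100 | 1 | 0
  34 | 11101000 | 1 | 0
  35 | 11010000 | 1 | 1
  36 | 10100001 | 1 | 1
  37 | 01000011 | 0 | 1
  38 | 10000111 | 1 | 1
  39 | 00001111 | 0 | 1
  40 | 00011111 | 0 | 1
  41 | 00111111 | 0 | 1
  42 | 01111111 | 0 | 1
  43 | 11111111 | 1 | 0
  44 | 11111110 | 1 | 0
  45 | 11111100 | 1 | 1
  46 | 11111001 | 1 | 0
  47 | 11110010 | 1 | 0
  48 | 11100100 | 1 | 0
  49 | 11001000 | 1 | 0
  50 | 10010000 | 1 | 1
  51 | 00100001 | 0 | 0
  52 | 01000010 | 0 | 1
  53 | 10000101 | 1 | 0
  54 | 00001010 | 0 | 0
  55 | 00010100 | 0 | 1
  56 | 00101001 | 0 | 1
  57 | 01010011 | 0 | 1
  58 | 10100111 | 1 | 1
  59 | 01001111 | 0 | 1
  60 | 10011111 | 1 | 0
  61 | 00111110 | 0 | 1
  62 | 01111101 | 0 | 0
  63 | 11111010 | 1 | 1
  64 | 11110101 | 1 | 0
  65 | 11101010 | 1 | 1
  66 | 11010101 | 1 | 0
  67 | 10101010 | 1 | 1
  68 | 01010101 | 0 | 1
  69 | 10101011 | 1 | 1
  70 | 01010111 | 0 | 0
  71 | 10101110 | 1 | 0
  72 | 01011100 | 0 | 0
  73 | 10111000 | 1 | 0
  74 | 01110000 | 0 | 0
  75 | 11100000 | 1 | 1
  76 | 11000001 | 1 | 1
  77 | 10000011 | 1 | 0
  78 | 00000110 | 0 | 0
  79 | 00001100 | 0 | 0
  80 | 00011000 | 0 | 1
  81 | 00110001 | 0 | 0
  82 | 01100010 | 0 | 1
  83 | 11000101 | 1 | 0
  84 | 10001010 | 1 | 1
  85 | 00010101 | 0 | 1
  86 | 00101011 | 0 | 0
  87 | 01010110 | 0 | 0
  88 | 10101100 | 1 | 1
  89 | 01011001 | 0 | 1
  90 | 10110011 | 1 | 0
  91 | 01100110 | 0 | 0
  92 | 11001100 | 1 | 1
  93 | 10011001 | 1 | 0
  94 | 00110010 | 0 | 1
  95 | 01100101 | 0 | 1
  96 | 11001011 | 1 | 1
  97 | 10010111 | 1 | 1
  98 | 00101111 | 0 | 1
  99 | 01011111 | 0 | 1

0111010010001110001000000010110001111010000111111110010000101001111101010101110000011000101011001100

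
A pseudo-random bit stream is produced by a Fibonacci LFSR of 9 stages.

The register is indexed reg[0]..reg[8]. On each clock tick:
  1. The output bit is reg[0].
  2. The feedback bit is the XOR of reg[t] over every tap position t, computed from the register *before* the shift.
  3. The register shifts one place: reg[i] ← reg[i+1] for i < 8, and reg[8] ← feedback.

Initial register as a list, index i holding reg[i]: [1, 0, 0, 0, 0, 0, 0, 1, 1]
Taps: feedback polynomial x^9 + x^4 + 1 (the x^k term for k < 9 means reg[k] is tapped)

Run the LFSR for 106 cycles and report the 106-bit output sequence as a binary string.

1000000111001110100100111101011101010001001000011001110000101111011011001101000011101111000011111111100000

tick  register→output (feedback)
  0  100000011→1 (1)
  1  000000111→0 (0)
  2  000001110→0 (0)
  3  000011100→0 (1)
  4  000111001→0 (1)
  5  001110011→0 (1)
  6  011100111→0 (0)
  7  111001110→1 (1)
  8  110011101→1 (0)
  9  100111010→1 (0)
 10  001110100→0 (1)
 11  011101001→0 (0)
 12  111010010→1 (0)
 13  110100100→1 (1)
 14  101001001→1 (1)
 15  010010011→0 (1)
 16  100100111→1 (1)
 17  001001111→0 (0)
 18  010011110→0 (1)
 19  100111101→1 (0)
 20  001111010→0 (1)
 21  011110101→0 (1)
 22  111101011→1 (1)
 23  111010111→1 (0)
 24  110101110→1 (1)
 25  101011101→1 (0)
 26  010111010→0 (1)
 27  101110101→1 (0)
 28  011101010→0 (0)
 29  111010100→1 (0)
 30  110101000→1 (1)
 31  101010001→1 (0)
 32  010100010→0 (0)
 33  101000100→1 (1)
 34  010001001→0 (0)
 35  100010010→1 (0)
 36  000100100→0 (0)
 37  001001000→0 (0)
 38  010010000→0 (1)
 39  100100001→1 (1)
 40  001000011→0 (0)
 41  010000110→0 (0)
 42  100001100→1 (1)
 43  000011001→0 (1)
 44  000110011→0 (1)
 45  001100111→0 (0)
 46  011001110→0 (0)
 47  110011100→1 (0)
 48  100111000→1 (0)
 49  001110000→0 (1)
 50  011100001→0 (0)
 51  111000010→1 (1)
 52  110000101→1 (1)
 53  100001011→1 (1)
 54  000010111→0 (1)
 55  000101111→0 (0)
 56  001011110→0 (1)
 57  010111101→0 (1)
 58  101111011→1 (0)
 59  011110110→0 (1)
 60  111101101→1 (1)
 61  111011011→1 (0)
 62  110110110→1 (0)
 63  101101100→1 (1)
 64  011011001→0 (1)
 65  110110011→1 (0)
 66  101100110→1 (1)
 67  011001101→0 (0)
 68  110011010→1 (0)
 69  100110100→1 (0)
 70  001101000→0 (0)
 71  011010000→0 (1)
 72  110100001→1 (1)
 73  101000011→1 (1)
 74  010000111→0 (0)
 75  100001110→1 (1)
 76  000011101→0 (1)
 77  000111011→0 (1)
 78  001110111→0 (1)
 79  011101111→0 (0)
 80  111011110→1 (0)
 81  110111100→1 (0)
 82  101111000→1 (0)
 83  011110000→0 (1)
 84  111100001→1 (1)
 85  111000011→1 (1)
 86  110000111→1 (1)
 87  100001111→1 (1)
 88  000011111→0 (1)
 89  000111111→0 (1)
 90  001111111→0 (1)
 91  011111111→0 (1)
 92  111111111→1 (0)
 93  111111110→1 (0)
 94  111111100→1 (0)
 95  111111000→1 (0)
 96  111110000→1 (0)
 97  111100000→1 (1)
 98  111000001→1 (1)
 99  110000011→1 (1)
100  100000111→1 (1)
101  000001111→0 (0)
102  000011110→0 (1)
103  000111101→0 (1)
104  001111011→0 (1)
105  011110111→0 (1)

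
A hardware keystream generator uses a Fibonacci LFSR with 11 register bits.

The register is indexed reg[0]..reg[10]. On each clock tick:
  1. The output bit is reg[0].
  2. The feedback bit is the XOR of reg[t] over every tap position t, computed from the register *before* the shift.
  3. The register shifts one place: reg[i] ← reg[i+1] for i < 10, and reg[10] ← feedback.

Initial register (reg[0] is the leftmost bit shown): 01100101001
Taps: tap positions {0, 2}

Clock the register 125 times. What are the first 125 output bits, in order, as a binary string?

step | reg (before) | out | fb
   0 | 01100101001 | 0 | 1
   1 | 11001010011 | 1 | 1
   2 | 10010100111 | 1 | 1
   3 | 00101001111 | 0 | 1
   4 | 01010011111 | 0 | 0
   5 | 10100111110 | 1 | 0
   6 | 01001111100 | 0 | 0
   7 | 10011111000 | 1 | 1
   8 | 00111110001 | 0 | 1
   9 | 01111100011 | 0 | 1
  10 | 11111000111 | 1 | 0
  11 | 11110001110 | 1 | 0
  12 | 11100011100 | 1 | 0
  13 | 11000111000 | 1 | 1
  14 | 10001110001 | 1 | 1
  15 | 00011100011 | 0 | 0
  16 | 00111000110 | 0 | 1
  17 | 01110001101 | 0 | 1
  18 | 11100011011 | 1 | 0
  19 | 11000110110 | 1 | 1
  20 | 10001101101 | 1 | 1
  21 | 00011011011 | 0 | 0
  22 | 00110110110 | 0 | 1
  23 | 01101101101 | 0 | 1
  24 | 11011011011 | 1 | 1
  25 | 10110110111 | 1 | 0
  26 | 01101101110 | 0 | 1
  27 | 11011011101 | 1 | 1
  28 | 10110111011 | 1 | 0
  29 | 01101110110 | 0 | 1
  30 | 11011101101 | 1 | 1
  31 | 10111011011 | 1 | 0
  32 | 01110110110 | 0 | 1
  33 | 11101101101 | 1 | 0
  34 | 11011011010 | 1 | 1
  35 | 10110110101 | 1 | 0
  36 | 01101101010 | 0 | 1
  37 | 11011010101 | 1 | 1
  38 | 10110101011 | 1 | 0
  39 | 01101010110 | 0 | 1
  40 | 11010101101 | 1 | 1
  41 | 10101011011 | 1 | 0
  42 | 01010110110 | 0 | 0
  43 | 10101101100 | 1 | 0
  44 | 01011011000 | 0 | 0
  45 | 10110110000 | 1 | 0
  46 | 01101100000 | 0 | 1
  47 | 11011000001 | 1 | 1
  48 | 10110000011 | 1 | 0
  49 | 01100000110 | 0 | 1
  50 | 11000001101 | 1 | 1
  51 | 10000011011 | 1 | 1
  52 | 00000110111 | 0 | 0
  53 | 00001101110 | 0 | 0
  54 | 00011011100 | 0 | 0
  55 | 00110111000 | 0 | 1
  56 | 01101110001 | 0 | 1
  57 | 11011100011 | 1 | 1
  58 | 10111000111 | 1 | 0
  59 | 01110001110 | 0 | 1
  60 | 11100011101 | 1 | 0
  61 | 11000111010 | 1 | 1
  62 | 10001110101 | 1 | 1
  63 | 00011101011 | 0 | 0
  64 | 00111010110 | 0 | 1
  65 | 01110101101 | 0 | 1
  66 | 11101011011 | 1 | 0
  67 | 11010110110 | 1 | 1
  68 | 10101101101 | 1 | 0
  69 | 01011011010 | 0 | 0
  70 | 10110110100 | 1 | 0
  71 | 01101101000 | 0 | 1
  72 | 11011010001 | 1 | 1
  73 | 10110100011 | 1 | 0
  74 | 01101000110 | 0 | 1
  75 | 11010001101 | 1 | 1
  76 | 10100011011 | 1 | 0
  77 | 01000110110 | 0 | 0
  78 | 10001101100 | 1 | 1
  79 | 00011011001 | 0 | 0
  80 | 00110110010 | 0 | 1
  81 | 01101100101 | 0 | 1
  82 | 11011001011 | 1 | 1
  83 | 10110010111 | 1 | 0
  84 | 01100101110 | 0 | 1
  85 | 11001011101 | 1 | 1
  86 | 10010111011 | 1 | 1
  87 | 00101110111 | 0 | 1
  88 | 01011101111 | 0 | 0
  89 | 10111011110 | 1 | 0
  90 | 01110111100 | 0 | 1
  91 | 11101111001 | 1 | 0
  92 | 11011110010 | 1 | 1
  93 | 10111100101 | 1 | 0
  94 | 01111001010 | 0 | 1
  95 | 11110010101 | 1 | 0
  96 | 11100101010 | 1 | 0
  97 | 11001010100 | 1 | 1
  98 | 10010101001 | 1 | 1
  99 | 00101010011 | 0 | 1
 100 | 01010100111 | 0 | 0
 101 | 10101001110 | 1 | 0
 102 | 01010011100 | 0 | 0
 103 | 10100111000 | 1 | 0
 104 | 01001110000 | 0 | 0
 105 | 10011100000 | 1 | 1
 106 | 00111000001 | 0 | 1
 107 | 01110000011 | 0 | 1
 108 | 11100000111 | 1 | 0
 109 | 11000001110 | 1 | 1
 110 | 10000011101 | 1 | 1
 111 | 00000111011 | 0 | 0
 112 | 00001110110 | 0 | 0
 113 | 00011101100 | 0 | 0
 114 | 00111011000 | 0 | 1
 115 | 01110110001 | 0 | 1
 116 | 11101100011 | 1 | 0
 117 | 11011000110 | 1 | 1
 118 | 10110001101 | 1 | 0
 119 | 01100011010 | 0 | 1
 120 | 11000110101 | 1 | 1
 121 | 10001101011 | 1 | 1
 122 | 00011010111 | 0 | 0
 123 | 00110101110 | 0 | 1
 124 | 01101011101 | 0 | 1

01100101001111100011100011011011011101101101010110110000011011100011101011011010001101100101110111100101010011100000111011000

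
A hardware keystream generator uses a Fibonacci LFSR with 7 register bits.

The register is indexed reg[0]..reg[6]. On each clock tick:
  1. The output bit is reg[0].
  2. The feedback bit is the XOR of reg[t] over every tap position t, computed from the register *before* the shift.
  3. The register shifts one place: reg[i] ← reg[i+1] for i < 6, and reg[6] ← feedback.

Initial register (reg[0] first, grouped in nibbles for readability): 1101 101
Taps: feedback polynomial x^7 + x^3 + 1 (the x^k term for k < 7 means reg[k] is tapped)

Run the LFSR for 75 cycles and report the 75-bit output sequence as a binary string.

tick  register→output (feedback)
  0  1101101→1 (0)
  1  1011010→1 (0)
  2  0110100→0 (0)
  3  1101000→1 (0)
  4  1010000→1 (1)
  5  0100001→0 (0)
  6  1000010→1 (1)
  7  0000101→0 (0)
  8  0001010→0 (1)
  9  0010101→0 (0)
 10  0101010→0 (1)
 11  1010101→1 (1)
 12  0101011→0 (1)
 13  1010111→1 (1)
 14  0101111→0 (1)
 15  1011111→1 (0)
 16  0111110→0 (1)
 17  1111101→1 (0)
 18  1111010→1 (0)
 19  1110100→1 (1)
 20  1101001→1 (0)
 21  1010010→1 (1)
 22  0100101→0 (0)
 23  1001010→1 (0)
 24  0010100→0 (0)
 25  0101000→0 (1)
 26  1010001→1 (1)
 27  0100011→0 (0)
 28  1000110→1 (1)
 29  0001101→0 (1)
 30  0011011→0 (1)
 31  0110111→0 (0)
 32  1101110→1 (0)
 33  1011100→1 (0)
 34  0111000→0 (1)
 35  1110001→1 (1)
 36  1100011→1 (1)
 37  1000111→1 (1)
 38  0001111→0 (1)
 39  0011111→0 (1)
 40  0111111→0 (1)
 41  1111111→1 (0)
 42  1111110→1 (0)
 43  1111100→1 (0)
 44  1111000→1 (0)
 45  1110000→1 (1)
 46  1100001→1 (1)
 47  1000011→1 (1)
 48  0000111→0 (0)
 49  0001110→0 (1)
 50  0011101→0 (1)
 51  0111011→0 (1)
 52  1110111→1 (1)
 53  1101111→1 (0)
 54  1011110→1 (0)
 55  0111100→0 (1)
 56  1111001→1 (0)
 57  1110010→1 (1)
 58  1100101→1 (1)
 59  1001011→1 (0)
 60  0010110→0 (0)
 61  0101100→0 (1)
 62  1011001→1 (0)
 63  0110010→0 (0)
 64  1100100→1 (1)
 65  1001001→1 (0)
 66  0010010→0 (0)
 67  0100100→0 (0)
 68  1001000→1 (0)
 69  0010000→0 (0)
 70  0100000→0 (0)
 71  1000000→1 (1)
 72  0000001→0 (0)
 73  0000010→0 (0)
 74  0000100→0 (0)

110110100001010101111101001010001101110001111111000011101111001011001001000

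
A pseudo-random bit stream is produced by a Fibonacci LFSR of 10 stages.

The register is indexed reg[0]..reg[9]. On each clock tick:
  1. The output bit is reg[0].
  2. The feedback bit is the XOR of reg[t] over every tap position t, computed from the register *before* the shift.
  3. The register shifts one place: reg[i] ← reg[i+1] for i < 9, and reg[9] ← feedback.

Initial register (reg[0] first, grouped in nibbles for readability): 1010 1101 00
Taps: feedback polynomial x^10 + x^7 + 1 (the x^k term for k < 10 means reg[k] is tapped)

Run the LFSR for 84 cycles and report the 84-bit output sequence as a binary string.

k : reg_k → out_k, fb_k
0: 1010110100 → 1, fb=0
1: 0101101000 → 0, fb=0
2: 1011010000 → 1, fb=1
3: 0110100001 → 0, fb=0
4: 1101000010 → 1, fb=1
5: 1010000101 → 1, fb=0
6: 0100001010 → 0, fb=0
7: 1000010100 → 1, fb=0
8: 0000101000 → 0, fb=0
9: 0001010000 → 0, fb=0
10: 0010100000 → 0, fb=0
11: 0101000000 → 0, fb=0
12: 1010000000 → 1, fb=1
13: 0100000001 → 0, fb=0
14: 1000000010 → 1, fb=1
15: 0000000101 → 0, fb=1
16: 0000001011 → 0, fb=0
17: 0000010110 → 0, fb=1
18: 0000101101 → 0, fb=1
19: 0001011011 → 0, fb=0
20: 0010110110 → 0, fb=1
21: 0101101101 → 0, fb=1
22: 1011011011 → 1, fb=1
23: 0110110111 → 0, fb=1
24: 1101101111 → 1, fb=0
25: 1011011110 → 1, fb=0
26: 0110111100 → 0, fb=1
27: 1101111001 → 1, fb=1
28: 1011110011 → 1, fb=1
29: 0111100111 → 0, fb=1
30: 1111001111 → 1, fb=0
31: 1110011110 → 1, fb=0
32: 1100111100 → 1, fb=0
33: 1001111000 → 1, fb=1
34: 0011110001 → 0, fb=0
35: 0111100010 → 0, fb=0
36: 1111000100 → 1, fb=0
37: 1110001000 → 1, fb=1
38: 1100010001 → 1, fb=1
39: 1000100011 → 1, fb=1
40: 0001000111 → 0, fb=1
41: 0010001111 → 0, fb=1
42: 0100011111 → 0, fb=1
43: 1000111111 → 1, fb=0
44: 0001111110 → 0, fb=1
45: 0011111101 → 0, fb=1
46: 0111111011 → 0, fb=0
47: 1111110110 → 1, fb=0
48: 1111101100 → 1, fb=0
49: 1111011000 → 1, fb=1
50: 1110110001 → 1, fb=1
51: 1101100011 → 1, fb=1
52: 1011000111 → 1, fb=0
53: 0110001110 → 0, fb=1
54: 1100011101 → 1, fb=0
55: 1000111010 → 1, fb=1
56: 0001110101 → 0, fb=1
57: 0011101011 → 0, fb=0
58: 0111010110 → 0, fb=1
59: 1110101101 → 1, fb=0
60: 1101011010 → 1, fb=1
61: 1010110101 → 1, fb=0
62: 0101101010 → 0, fb=0
63: 1011010100 → 1, fb=0
64: 0110101000 → 0, fb=0
65: 1101010000 → 1, fb=1
66: 1010100001 → 1, fb=1
67: 0101000011 → 0, fb=0
68: 1010000110 → 1, fb=0
69: 0100001100 → 0, fb=1
70: 1000011001 → 1, fb=1
71: 0000110011 → 0, fb=0
72: 0001100110 → 0, fb=1
73: 0011001101 → 0, fb=1
74: 0110011011 → 0, fb=0
75: 1100110110 → 1, fb=0
76: 1001101100 → 1, fb=0
77: 0011011000 → 0, fb=0
78: 0110110000 → 0, fb=0
79: 1101100000 → 1, fb=1
80: 1011000001 → 1, fb=1
81: 0110000011 → 0, fb=0
82: 1100000110 → 1, fb=0
83: 1000001100 → 1, fb=0

101011010000101000000010110110111100111100010001111110110001110101101010000110011011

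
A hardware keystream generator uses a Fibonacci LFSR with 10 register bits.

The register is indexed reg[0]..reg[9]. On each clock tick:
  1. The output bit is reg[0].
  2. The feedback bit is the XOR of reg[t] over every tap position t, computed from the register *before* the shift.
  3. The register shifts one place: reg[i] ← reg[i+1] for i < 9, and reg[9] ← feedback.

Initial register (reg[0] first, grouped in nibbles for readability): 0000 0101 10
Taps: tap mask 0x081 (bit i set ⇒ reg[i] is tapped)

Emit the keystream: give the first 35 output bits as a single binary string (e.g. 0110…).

00000101101101111001111000100011111

k : reg_k → out_k, fb_k
0: 0000010110 → 0, fb=1
1: 0000101101 → 0, fb=1
2: 0001011011 → 0, fb=0
3: 0010110110 → 0, fb=1
4: 0101101101 → 0, fb=1
5: 1011011011 → 1, fb=1
6: 0110110111 → 0, fb=1
7: 1101101111 → 1, fb=0
8: 1011011110 → 1, fb=0
9: 0110111100 → 0, fb=1
10: 1101111001 → 1, fb=1
11: 1011110011 → 1, fb=1
12: 0111100111 → 0, fb=1
13: 1111001111 → 1, fb=0
14: 1110011110 → 1, fb=0
15: 1100111100 → 1, fb=0
16: 1001111000 → 1, fb=1
17: 0011110001 → 0, fb=0
18: 0111100010 → 0, fb=0
19: 1111000100 → 1, fb=0
20: 1110001000 → 1, fb=1
21: 1100010001 → 1, fb=1
22: 1000100011 → 1, fb=1
23: 0001000111 → 0, fb=1
24: 0010001111 → 0, fb=1
25: 0100011111 → 0, fb=1
26: 1000111111 → 1, fb=0
27: 0001111110 → 0, fb=1
28: 0011111101 → 0, fb=1
29: 0111111011 → 0, fb=0
30: 1111110110 → 1, fb=0
31: 1111101100 → 1, fb=0
32: 1111011000 → 1, fb=1
33: 1110110001 → 1, fb=1
34: 1101100011 → 1, fb=1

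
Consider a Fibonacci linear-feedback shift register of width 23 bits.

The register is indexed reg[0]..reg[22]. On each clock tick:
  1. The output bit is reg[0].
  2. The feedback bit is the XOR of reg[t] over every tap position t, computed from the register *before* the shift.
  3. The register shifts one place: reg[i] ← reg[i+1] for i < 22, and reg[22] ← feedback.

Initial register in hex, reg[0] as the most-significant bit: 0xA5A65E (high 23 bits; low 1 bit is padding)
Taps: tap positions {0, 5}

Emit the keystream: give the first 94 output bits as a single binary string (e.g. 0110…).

tick  register→output (feedback)
  0  10100101101001100101111→1 (0)
  1  01001011010011001011110→0 (0)
  2  10010110100110010111100→1 (0)
  3  00101101001100101111000→0 (1)
  4  01011010011001011110001→0 (0)
  5  10110100110010111100010→1 (0)
  6  01101001100101111000100→0 (0)
  7  11010011001011110001000→1 (1)
  8  10100110010111100010001→1 (0)
  9  01001100101111000100010→0 (1)
 10  10011001011110001000101→1 (1)
 11  00110010111100010001011→0 (0)
 12  01100101111000100010110→0 (1)
 13  11001011110001000101101→1 (1)
 14  10010111100010001011011→1 (0)
 15  00101111000100010110110→0 (1)
 16  01011110001000101101101→0 (1)
 17  10111100010001011011011→1 (0)
 18  01111000100010110110110→0 (0)
 19  11110001000101101101100→1 (1)
 20  11100010001011011011001→1 (1)
 21  11000100010110110110011→1 (0)
 22  10001000101101101100110→1 (1)
 23  00010001011011011001101→0 (0)
 24  00100010110110110011010→0 (0)
 25  01000101101101100110100→0 (1)
 26  10001011011011001101001→1 (1)
 27  00010110110110011010011→0 (1)
 28  00101101101100110100111→0 (1)
 29  01011011011001101001111→0 (0)
 30  10110110110011010011110→1 (0)
 31  01101101100110100111100→0 (1)
 32  11011011001101001111001→1 (1)
 33  10110110011010011110011→1 (0)
 34  01101100110100111100110→0 (1)
 35  11011001101001111001101→1 (1)
 36  10110011010011110011011→1 (1)
 37  01100110100111100110111→0 (1)
 38  11001101001111001101111→1 (0)
 39  10011010011110011011110→1 (1)
 40  00110100111100110111101→0 (1)
 41  01101001111001101111011→0 (0)
 42  11010011110011011110110→1 (1)
 43  10100111100110111101101→1 (0)
 44  01001111001101111011010→0 (1)
 45  10011110011011110110101→1 (0)
 46  00111100110111101101010→0 (1)
 47  01111001101111011010101→0 (0)
 48  11110011011110110101010→1 (1)
 49  11100110111101101010101→1 (0)
 50  11001101111011010101010→1 (0)
 51  10011011110110101010100→1 (1)
 52  00110111101101010101001→0 (1)
 53  01101111011010101010011→0 (1)
 54  11011110110101010100111→1 (0)
 55  10111101101010101001110→1 (0)
 56  01111011010101010011100→0 (0)
 57  11110110101010100111000→1 (0)
 58  11101101010101001110000→1 (0)
 59  11011010101010011100000→1 (1)
 60  10110101010100111000001→1 (0)
 61  01101010101001110000010→0 (0)
 62  11010101010011100000100→1 (0)
 63  10101010100111000001000→1 (1)
 64  01010101001110000010001→0 (1)
 65  10101010011100000100011→1 (1)
 66  01010100111000001000111→0 (1)
 67  10101001110000010001111→1 (1)
 68  01010011100000100011111→0 (0)
 69  10100111000001000111110→1 (0)
 70  01001110000010001111100→0 (1)
 71  10011100000100011111001→1 (0)
 72  00111000001000111110010→0 (0)
 73  01110000010001111100100→0 (0)
 74  11100000100011111001000→1 (1)
 75  11000001000111110010001→1 (1)
 76  10000010001111100100011→1 (1)
 77  00000100011111001000111→0 (1)
 78  00001000111110010001111→0 (0)
 79  00010001111100100011110→0 (0)
 80  00100011111001000111100→0 (0)
 81  01000111110010001111000→0 (1)
 82  10001111100100011110001→1 (0)
 83  00011111001000111100010→0 (1)
 84  00111110010001111000101→0 (1)
 85  01111100100011110001011→0 (1)
 86  11111001000111100010111→1 (1)
 87  11110010001111000101111→1 (1)
 88  11100100011110001011111→1 (0)
 89  11001000111100010111110→1 (1)
 90  10010001111000101111101→1 (1)
 91  00100011110001011111011→0 (0)
 92  01000111100010111110110→0 (1)
 93  10001111000101111101101→1 (0)

1010010110100110010111100010001011011011001101001111001101111011010101010011100000100011111001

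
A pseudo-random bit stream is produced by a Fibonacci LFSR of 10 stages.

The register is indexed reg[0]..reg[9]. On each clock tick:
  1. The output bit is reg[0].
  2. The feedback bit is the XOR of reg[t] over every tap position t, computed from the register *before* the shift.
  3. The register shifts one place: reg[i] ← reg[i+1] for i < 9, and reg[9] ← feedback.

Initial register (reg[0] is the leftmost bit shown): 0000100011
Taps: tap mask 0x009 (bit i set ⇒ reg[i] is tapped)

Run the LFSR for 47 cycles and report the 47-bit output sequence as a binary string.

tick  register→output (feedback)
  0  0000100011→0 (0)
  1  0001000110→0 (1)
  2  0010001101→0 (0)
  3  0100011010→0 (0)
  4  1000110100→1 (1)
  5  0001101001→0 (1)
  6  0011010011→0 (1)
  7  0110100111→0 (0)
  8  1101001110→1 (0)
  9  1010011100→1 (1)
 10  0100111001→0 (0)
 11  1001110010→1 (0)
 12  0011100100→0 (1)
 13  0111001001→0 (1)
 14  1110010011→1 (1)
 15  1100100111→1 (1)
 16  1001001111→1 (0)
 17  0010011110→0 (0)
 18  0100111100→0 (0)
 19  1001111000→1 (0)
 20  0011110000→0 (1)
 21  0111100001→0 (1)
 22  1111000011→1 (0)
 23  1110000110→1 (1)
 24  1100001101→1 (1)
 25  1000011011→1 (1)
 26  0000110111→0 (0)
 27  0001101110→0 (1)
 28  0011011101→0 (1)
 29  0110111011→0 (0)
 30  1101110110→1 (0)
 31  1011101100→1 (0)
 32  0111011000→0 (1)
 33  1110110001→1 (1)
 34  1101100011→1 (0)
 35  1011000110→1 (0)
 36  0110001100→0 (0)
 37  1100011000→1 (1)
 38  1000110001→1 (1)
 39  0001100011→0 (1)
 40  0011000111→0 (1)
 41  0110001111→0 (0)
 42  1100011110→1 (1)
 43  1000111101→1 (1)
 44  0001111011→0 (1)
 45  0011110111→0 (1)
 46  0111101111→0 (1)

00001000110100111001001111000011011101100011000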